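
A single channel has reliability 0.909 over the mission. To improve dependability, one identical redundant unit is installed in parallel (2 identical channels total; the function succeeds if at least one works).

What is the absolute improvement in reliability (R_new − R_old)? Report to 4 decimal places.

R_before = 0.909
R_after = 1 − (1 − 0.909)^2 = 0.9917
ΔR = 0.9917 − 0.909 = 0.0827

0.0827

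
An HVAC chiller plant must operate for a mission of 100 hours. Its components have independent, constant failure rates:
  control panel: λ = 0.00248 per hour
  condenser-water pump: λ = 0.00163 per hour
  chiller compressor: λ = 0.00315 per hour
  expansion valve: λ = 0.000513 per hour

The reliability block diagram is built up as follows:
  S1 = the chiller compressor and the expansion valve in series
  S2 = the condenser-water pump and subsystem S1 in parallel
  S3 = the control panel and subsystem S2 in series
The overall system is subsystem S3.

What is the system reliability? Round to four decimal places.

0.7444

R(control panel) = exp(−0.00248 × 100) = 0.780360
R(condenser-water pump) = exp(−0.00163 × 100) = 0.849591
R(chiller compressor) = exp(−0.00315 × 100) = 0.729789
R(expansion valve) = exp(−0.000513 × 100) = 0.949994
Series (chiller compressor and expansion valve): 0.729789 × 0.949994 = 0.693295
Parallel (condenser-water pump and [0.693295]): 1 − (1 − 0.849591)(1 − 0.693295) = 0.953869
Series (control panel and [0.953869]): 0.780360 × 0.953869 = 0.7444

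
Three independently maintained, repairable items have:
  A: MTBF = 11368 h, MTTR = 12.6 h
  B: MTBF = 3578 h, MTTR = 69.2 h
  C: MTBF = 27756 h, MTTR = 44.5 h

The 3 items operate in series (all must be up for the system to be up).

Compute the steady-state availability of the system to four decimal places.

A(A) = MTBF/(MTBF+MTTR) = 11368/(11368+12.6) = 0.998893
A(B) = MTBF/(MTBF+MTTR) = 3578/(3578+69.2) = 0.981027
A(C) = MTBF/(MTBF+MTTR) = 27756/(27756+44.5) = 0.998399
Series availability: 0.998893 × 0.981027 × 0.998399 = 0.9784

0.9784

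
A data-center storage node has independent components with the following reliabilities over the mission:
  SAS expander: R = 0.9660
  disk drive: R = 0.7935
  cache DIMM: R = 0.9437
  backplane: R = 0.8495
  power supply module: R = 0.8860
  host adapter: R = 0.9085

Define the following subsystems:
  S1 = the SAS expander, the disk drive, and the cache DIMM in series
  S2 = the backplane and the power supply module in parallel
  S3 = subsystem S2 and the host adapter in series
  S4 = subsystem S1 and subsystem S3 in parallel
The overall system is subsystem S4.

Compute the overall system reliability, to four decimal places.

0.9704

Series (SAS expander, disk drive, and cache DIMM): 0.966000 × 0.793500 × 0.943700 = 0.723366
Parallel (backplane and power supply module): 1 − (1 − 0.849500)(1 − 0.886000) = 0.982843
Series ([0.982843] and host adapter): 0.982843 × 0.908500 = 0.892913
Parallel ([0.723366] and [0.892913]): 1 − (1 − 0.723366)(1 − 0.892913) = 0.9704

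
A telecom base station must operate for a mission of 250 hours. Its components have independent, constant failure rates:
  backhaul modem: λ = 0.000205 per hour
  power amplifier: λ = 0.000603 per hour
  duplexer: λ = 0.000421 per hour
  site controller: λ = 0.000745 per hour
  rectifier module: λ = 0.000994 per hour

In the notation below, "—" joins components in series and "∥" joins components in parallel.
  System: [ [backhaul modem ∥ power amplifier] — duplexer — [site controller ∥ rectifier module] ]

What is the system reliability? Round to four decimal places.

0.8604

R(backhaul modem) = exp(−0.000205 × 250) = 0.950041
R(power amplifier) = exp(−0.000603 × 250) = 0.860063
R(duplexer) = exp(−0.000421 × 250) = 0.900099
R(site controller) = exp(−0.000745 × 250) = 0.830066
R(rectifier module) = exp(−0.000994 × 250) = 0.779970
Parallel (backhaul modem and power amplifier): 1 − (1 − 0.950041)(1 − 0.860063) = 0.993009
Parallel (site controller and rectifier module): 1 − (1 − 0.830066)(1 − 0.779970) = 0.962609
Series ([0.993009], duplexer, and [0.962609]): 0.993009 × 0.900099 × 0.962609 = 0.8604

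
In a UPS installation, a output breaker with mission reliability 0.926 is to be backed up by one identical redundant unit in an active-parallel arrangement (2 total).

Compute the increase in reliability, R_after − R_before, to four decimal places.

R_before = 0.926
R_after = 1 − (1 − 0.926)^2 = 0.9945
ΔR = 0.9945 − 0.926 = 0.0685

0.0685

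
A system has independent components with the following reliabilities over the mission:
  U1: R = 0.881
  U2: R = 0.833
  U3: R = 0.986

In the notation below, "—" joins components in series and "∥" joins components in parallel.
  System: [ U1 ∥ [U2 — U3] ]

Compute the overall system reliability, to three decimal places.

0.979

Series (U2 and U3): 0.83300 × 0.98600 = 0.82134
Parallel (U1 and [0.82134]): 1 − (1 − 0.88100)(1 − 0.82134) = 0.979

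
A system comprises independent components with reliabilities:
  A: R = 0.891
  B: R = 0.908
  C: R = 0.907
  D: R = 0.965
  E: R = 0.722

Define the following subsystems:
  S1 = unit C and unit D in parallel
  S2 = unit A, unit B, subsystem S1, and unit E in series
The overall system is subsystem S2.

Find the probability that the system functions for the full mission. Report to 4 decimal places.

Parallel (C and D): 1 − (1 − 0.907000)(1 − 0.965000) = 0.996745
Series (A, B, [0.996745], and E): 0.891000 × 0.908000 × 0.996745 × 0.722000 = 0.5822

0.5822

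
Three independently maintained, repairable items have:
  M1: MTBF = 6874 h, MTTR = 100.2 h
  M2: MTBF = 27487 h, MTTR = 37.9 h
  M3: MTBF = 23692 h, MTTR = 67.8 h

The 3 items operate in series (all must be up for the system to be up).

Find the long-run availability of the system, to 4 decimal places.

0.9815

A(M1) = MTBF/(MTBF+MTTR) = 6874/(6874+100.2) = 0.985633
A(M2) = MTBF/(MTBF+MTTR) = 27487/(27487+37.9) = 0.998623
A(M3) = MTBF/(MTBF+MTTR) = 23692/(23692+67.8) = 0.997146
Series availability: 0.985633 × 0.998623 × 0.997146 = 0.9815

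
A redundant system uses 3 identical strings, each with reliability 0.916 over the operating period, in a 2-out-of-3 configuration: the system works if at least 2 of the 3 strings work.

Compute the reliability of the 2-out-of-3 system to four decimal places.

R = Σ_{i=2}^{3} C(3,i) p^i (1−p)^{3−i} with p = 0.916
C(3,2)·0.916^2·0.084^1 = 0.211442
C(3,3)·0.916^3·0.084^0 = 0.768575
Sum = 0.9800

0.9800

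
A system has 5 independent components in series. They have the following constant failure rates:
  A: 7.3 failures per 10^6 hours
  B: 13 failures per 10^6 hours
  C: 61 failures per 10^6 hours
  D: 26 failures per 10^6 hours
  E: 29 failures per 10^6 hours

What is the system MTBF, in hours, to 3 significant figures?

7340

Series of exponential components: λ_sys = Σ λ_i
λ_sys = 0.0000073 + 0.000013 + 0.000061 + 0.000026 + 0.000029 = 1.3630e-04 /h
MTBF = 1 / λ_sys = 7340 h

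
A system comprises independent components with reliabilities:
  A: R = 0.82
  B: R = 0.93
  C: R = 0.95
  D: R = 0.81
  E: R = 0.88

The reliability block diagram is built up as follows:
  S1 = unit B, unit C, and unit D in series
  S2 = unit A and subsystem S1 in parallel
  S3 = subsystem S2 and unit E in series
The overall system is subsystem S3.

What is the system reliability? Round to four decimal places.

Series (B, C, and D): 0.930000 × 0.950000 × 0.810000 = 0.715635
Parallel (A and [0.715635]): 1 − (1 − 0.820000)(1 − 0.715635) = 0.948814
Series ([0.948814] and E): 0.948814 × 0.880000 = 0.8350

0.8350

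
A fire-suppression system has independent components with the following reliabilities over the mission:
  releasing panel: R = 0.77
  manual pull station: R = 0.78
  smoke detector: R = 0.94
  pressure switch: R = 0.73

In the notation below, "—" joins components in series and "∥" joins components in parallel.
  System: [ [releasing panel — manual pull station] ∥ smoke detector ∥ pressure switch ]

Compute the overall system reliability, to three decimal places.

Series (releasing panel and manual pull station): 0.77000 × 0.78000 = 0.60060
Parallel ([0.60060], smoke detector, and pressure switch): 1 − (1 − 0.60060)(1 − 0.94000)(1 − 0.73000) = 0.994

0.994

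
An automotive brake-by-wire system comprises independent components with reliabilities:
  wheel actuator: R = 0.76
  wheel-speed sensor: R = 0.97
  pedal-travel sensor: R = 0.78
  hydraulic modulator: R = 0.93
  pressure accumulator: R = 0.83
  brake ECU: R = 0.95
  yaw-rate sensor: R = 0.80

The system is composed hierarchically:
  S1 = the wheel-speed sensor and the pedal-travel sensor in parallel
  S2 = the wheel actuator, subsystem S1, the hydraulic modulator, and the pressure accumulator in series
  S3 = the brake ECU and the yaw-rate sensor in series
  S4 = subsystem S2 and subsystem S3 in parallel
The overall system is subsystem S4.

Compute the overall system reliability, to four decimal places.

Parallel (wheel-speed sensor and pedal-travel sensor): 1 − (1 − 0.970000)(1 − 0.780000) = 0.993400
Series (wheel actuator, [0.993400], hydraulic modulator, and pressure accumulator): 0.760000 × 0.993400 × 0.930000 × 0.830000 = 0.582772
Series (brake ECU and yaw-rate sensor): 0.950000 × 0.800000 = 0.760000
Parallel ([0.582772] and [0.760000]): 1 − (1 − 0.582772)(1 − 0.760000) = 0.8999

0.8999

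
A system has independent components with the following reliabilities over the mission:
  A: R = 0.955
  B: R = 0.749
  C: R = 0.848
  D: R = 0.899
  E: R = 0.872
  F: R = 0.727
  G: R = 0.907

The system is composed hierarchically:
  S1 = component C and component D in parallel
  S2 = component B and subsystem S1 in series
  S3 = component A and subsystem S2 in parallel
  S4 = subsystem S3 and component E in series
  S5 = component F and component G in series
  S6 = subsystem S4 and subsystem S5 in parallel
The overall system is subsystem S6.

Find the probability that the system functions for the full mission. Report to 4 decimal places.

0.9529

Parallel (C and D): 1 − (1 − 0.848000)(1 − 0.899000) = 0.984648
Series (B and [0.984648]): 0.749000 × 0.984648 = 0.737501
Parallel (A and [0.737501]): 1 − (1 − 0.955000)(1 − 0.737501) = 0.988188
Series ([0.988188] and E): 0.988188 × 0.872000 = 0.861700
Series (F and G): 0.727000 × 0.907000 = 0.659389
Parallel ([0.861700] and [0.659389]): 1 − (1 − 0.861700)(1 − 0.659389) = 0.9529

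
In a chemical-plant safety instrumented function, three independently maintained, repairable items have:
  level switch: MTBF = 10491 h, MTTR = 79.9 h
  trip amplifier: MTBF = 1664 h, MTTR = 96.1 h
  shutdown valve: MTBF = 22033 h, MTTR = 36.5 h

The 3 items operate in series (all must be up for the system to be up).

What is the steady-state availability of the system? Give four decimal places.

A(level switch) = MTBF/(MTBF+MTTR) = 10491/(10491+79.9) = 0.992442
A(trip amplifier) = MTBF/(MTBF+MTTR) = 1664/(1664+96.1) = 0.945401
A(shutdown valve) = MTBF/(MTBF+MTTR) = 22033/(22033+36.5) = 0.998346
Series availability: 0.992442 × 0.945401 × 0.998346 = 0.9367

0.9367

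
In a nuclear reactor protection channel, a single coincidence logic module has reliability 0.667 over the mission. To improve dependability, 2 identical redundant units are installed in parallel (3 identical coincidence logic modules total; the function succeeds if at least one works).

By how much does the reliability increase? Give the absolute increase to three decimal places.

R_before = 0.667
R_after = 1 − (1 − 0.667)^3 = 0.963
ΔR = 0.963 − 0.667 = 0.296

0.296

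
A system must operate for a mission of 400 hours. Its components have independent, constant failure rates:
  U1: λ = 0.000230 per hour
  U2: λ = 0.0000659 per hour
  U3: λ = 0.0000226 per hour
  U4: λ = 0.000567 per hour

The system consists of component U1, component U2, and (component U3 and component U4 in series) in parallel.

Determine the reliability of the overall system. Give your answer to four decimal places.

R(U1) = exp(−0.000230 × 400) = 0.912105
R(U2) = exp(−0.0000659 × 400) = 0.973984
R(U3) = exp(−0.0000226 × 400) = 0.991001
R(U4) = exp(−0.000567 × 400) = 0.797080
Series (U3 and U4): 0.991001 × 0.797080 = 0.789907
Parallel (U1, U2, and [0.789907]): 1 − (1 − 0.912105)(1 − 0.973984)(1 − 0.789907) = 0.9995

0.9995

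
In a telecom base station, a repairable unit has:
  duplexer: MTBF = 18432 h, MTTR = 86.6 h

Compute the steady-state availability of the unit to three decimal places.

0.995

A(duplexer) = MTBF/(MTBF+MTTR) = 18432/(18432+86.6) = 0.995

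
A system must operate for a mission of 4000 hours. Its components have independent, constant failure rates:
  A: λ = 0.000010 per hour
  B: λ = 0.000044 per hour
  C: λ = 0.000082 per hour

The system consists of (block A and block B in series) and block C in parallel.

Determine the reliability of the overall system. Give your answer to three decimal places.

R(A) = exp(−0.000010 × 4000) = 0.96079
R(B) = exp(−0.000044 × 4000) = 0.83862
R(C) = exp(−0.000082 × 4000) = 0.72036
Series (A and B): 0.96079 × 0.83862 = 0.80574
Parallel ([0.80574] and C): 1 − (1 − 0.80574)(1 − 0.72036) = 0.946

0.946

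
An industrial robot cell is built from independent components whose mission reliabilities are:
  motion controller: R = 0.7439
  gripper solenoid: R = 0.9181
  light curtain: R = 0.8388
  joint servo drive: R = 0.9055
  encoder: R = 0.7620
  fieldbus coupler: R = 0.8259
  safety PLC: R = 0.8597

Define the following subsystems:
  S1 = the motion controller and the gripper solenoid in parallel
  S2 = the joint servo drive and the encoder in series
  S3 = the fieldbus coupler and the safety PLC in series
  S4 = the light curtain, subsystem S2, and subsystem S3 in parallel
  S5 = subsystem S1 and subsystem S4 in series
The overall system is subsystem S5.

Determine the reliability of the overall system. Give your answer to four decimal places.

Parallel (motion controller and gripper solenoid): 1 − (1 − 0.743900)(1 − 0.918100) = 0.979025
Series (joint servo drive and encoder): 0.905500 × 0.762000 = 0.689991
Series (fieldbus coupler and safety PLC): 0.825900 × 0.859700 = 0.710026
Parallel (light curtain, [0.689991], and [0.710026]): 1 − (1 − 0.838800)(1 − 0.689991)(1 − 0.710026) = 0.985509
Series ([0.979025] and [0.985509]): 0.979025 × 0.985509 = 0.9648

0.9648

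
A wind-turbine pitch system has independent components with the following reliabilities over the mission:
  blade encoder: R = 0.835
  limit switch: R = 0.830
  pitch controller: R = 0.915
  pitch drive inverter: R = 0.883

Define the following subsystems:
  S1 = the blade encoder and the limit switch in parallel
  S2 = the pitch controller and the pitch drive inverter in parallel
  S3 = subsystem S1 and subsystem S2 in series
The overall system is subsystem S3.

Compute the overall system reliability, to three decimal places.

Parallel (blade encoder and limit switch): 1 − (1 − 0.83500)(1 − 0.83000) = 0.97195
Parallel (pitch controller and pitch drive inverter): 1 − (1 − 0.91500)(1 − 0.88300) = 0.99006
Series ([0.97195] and [0.99006]): 0.97195 × 0.99006 = 0.962

0.962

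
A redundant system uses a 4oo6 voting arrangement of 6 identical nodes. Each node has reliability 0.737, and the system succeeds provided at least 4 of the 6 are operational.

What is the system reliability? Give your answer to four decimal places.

0.8095

R = Σ_{i=4}^{6} C(6,i) p^i (1−p)^{6−i} with p = 0.737
C(6,4)·0.737^4·0.263^2 = 0.306107
C(6,5)·0.737^5·0.263^1 = 0.343119
C(6,6)·0.737^6·0.263^0 = 0.160253
Sum = 0.8095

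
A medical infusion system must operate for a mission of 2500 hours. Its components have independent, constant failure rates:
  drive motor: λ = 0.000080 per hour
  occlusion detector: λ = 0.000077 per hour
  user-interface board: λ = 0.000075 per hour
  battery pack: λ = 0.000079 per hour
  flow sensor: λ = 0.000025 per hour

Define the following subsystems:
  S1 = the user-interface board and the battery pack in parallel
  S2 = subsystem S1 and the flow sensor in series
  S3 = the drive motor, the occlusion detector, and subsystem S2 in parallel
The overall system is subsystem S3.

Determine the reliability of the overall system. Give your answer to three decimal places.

R(drive motor) = exp(−0.000080 × 2500) = 0.81873
R(occlusion detector) = exp(−0.000077 × 2500) = 0.82489
R(user-interface board) = exp(−0.000075 × 2500) = 0.82903
R(battery pack) = exp(−0.000079 × 2500) = 0.82078
R(flow sensor) = exp(−0.000025 × 2500) = 0.93941
Parallel (user-interface board and battery pack): 1 − (1 − 0.82903)(1 − 0.82078) = 0.96936
Series ([0.96936] and flow sensor): 0.96936 × 0.93941 = 0.91063
Parallel (drive motor, occlusion detector, and [0.91063]): 1 − (1 − 0.81873)(1 − 0.82489)(1 − 0.91063) = 0.997

0.997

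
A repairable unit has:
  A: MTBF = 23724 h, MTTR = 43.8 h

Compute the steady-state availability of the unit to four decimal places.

0.9982

A(A) = MTBF/(MTBF+MTTR) = 23724/(23724+43.8) = 0.9982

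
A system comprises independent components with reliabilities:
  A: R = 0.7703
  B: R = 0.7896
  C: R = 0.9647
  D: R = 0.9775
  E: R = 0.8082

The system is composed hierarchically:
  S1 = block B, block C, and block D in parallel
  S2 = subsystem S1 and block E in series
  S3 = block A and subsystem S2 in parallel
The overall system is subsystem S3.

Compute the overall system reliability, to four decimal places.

Parallel (B, C, and D): 1 − (1 − 0.789600)(1 − 0.964700)(1 − 0.977500) = 0.999833
Series ([0.999833] and E): 0.999833 × 0.808200 = 0.808065
Parallel (A and [0.808065]): 1 − (1 − 0.770300)(1 − 0.808065) = 0.9559

0.9559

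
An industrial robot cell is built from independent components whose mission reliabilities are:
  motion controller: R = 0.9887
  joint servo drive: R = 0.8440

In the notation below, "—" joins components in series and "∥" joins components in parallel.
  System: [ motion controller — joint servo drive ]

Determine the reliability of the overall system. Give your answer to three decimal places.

0.834

Series (motion controller and joint servo drive): 0.98870 × 0.84400 = 0.834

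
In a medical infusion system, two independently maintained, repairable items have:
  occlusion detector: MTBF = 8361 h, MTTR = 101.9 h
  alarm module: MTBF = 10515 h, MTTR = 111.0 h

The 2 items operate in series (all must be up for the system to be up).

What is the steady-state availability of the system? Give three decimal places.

A(occlusion detector) = MTBF/(MTBF+MTTR) = 8361/(8361+101.9) = 0.987959
A(alarm module) = MTBF/(MTBF+MTTR) = 10515/(10515+111.0) = 0.989554
Series availability: 0.987959 × 0.989554 = 0.978

0.978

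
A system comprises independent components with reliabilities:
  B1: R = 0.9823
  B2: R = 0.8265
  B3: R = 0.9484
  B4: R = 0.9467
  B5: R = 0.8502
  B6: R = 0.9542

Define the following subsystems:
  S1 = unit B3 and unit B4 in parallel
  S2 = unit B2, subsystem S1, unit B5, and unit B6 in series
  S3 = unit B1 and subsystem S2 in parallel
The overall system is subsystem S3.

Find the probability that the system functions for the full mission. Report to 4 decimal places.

Parallel (B3 and B4): 1 − (1 − 0.948400)(1 − 0.946700) = 0.997250
Series (B2, [0.997250], B5, and B6): 0.826500 × 0.997250 × 0.850200 × 0.954200 = 0.668663
Parallel (B1 and [0.668663]): 1 − (1 − 0.982300)(1 − 0.668663) = 0.9941

0.9941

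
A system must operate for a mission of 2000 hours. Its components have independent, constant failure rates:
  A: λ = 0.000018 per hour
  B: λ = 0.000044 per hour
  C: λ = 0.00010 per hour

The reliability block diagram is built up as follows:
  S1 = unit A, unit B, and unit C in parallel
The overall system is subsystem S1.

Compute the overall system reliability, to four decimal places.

R(A) = exp(−0.000018 × 2000) = 0.964640
R(B) = exp(−0.000044 × 2000) = 0.915761
R(C) = exp(−0.00010 × 2000) = 0.818731
Parallel (A, B, and C): 1 − (1 − 0.964640)(1 − 0.915761)(1 − 0.818731) = 0.9995

0.9995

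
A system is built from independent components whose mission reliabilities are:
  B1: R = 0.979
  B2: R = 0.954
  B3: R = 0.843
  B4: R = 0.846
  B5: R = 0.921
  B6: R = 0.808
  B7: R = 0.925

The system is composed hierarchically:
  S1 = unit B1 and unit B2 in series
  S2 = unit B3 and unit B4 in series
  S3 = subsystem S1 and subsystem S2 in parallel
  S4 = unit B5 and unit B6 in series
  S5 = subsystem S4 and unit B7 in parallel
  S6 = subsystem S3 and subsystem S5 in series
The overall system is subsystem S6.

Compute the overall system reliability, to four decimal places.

0.9622

Series (B1 and B2): 0.979000 × 0.954000 = 0.933966
Series (B3 and B4): 0.843000 × 0.846000 = 0.713178
Parallel ([0.933966] and [0.713178]): 1 − (1 − 0.933966)(1 − 0.713178) = 0.981060
Series (B5 and B6): 0.921000 × 0.808000 = 0.744168
Parallel ([0.744168] and B7): 1 − (1 − 0.744168)(1 − 0.925000) = 0.980813
Series ([0.981060] and [0.980813]): 0.981060 × 0.980813 = 0.9622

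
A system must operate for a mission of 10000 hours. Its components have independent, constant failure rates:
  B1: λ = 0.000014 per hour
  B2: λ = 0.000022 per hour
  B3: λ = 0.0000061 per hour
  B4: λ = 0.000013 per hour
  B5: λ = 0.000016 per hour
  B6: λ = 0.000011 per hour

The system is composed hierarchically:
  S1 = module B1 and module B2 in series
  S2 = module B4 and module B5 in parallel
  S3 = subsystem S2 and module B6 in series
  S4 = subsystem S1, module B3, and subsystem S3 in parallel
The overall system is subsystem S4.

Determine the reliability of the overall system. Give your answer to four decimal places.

0.9978

R(B1) = exp(−0.000014 × 10000) = 0.869358
R(B2) = exp(−0.000022 × 10000) = 0.802519
R(B3) = exp(−0.0000061 × 10000) = 0.940823
R(B4) = exp(−0.000013 × 10000) = 0.878095
R(B5) = exp(−0.000016 × 10000) = 0.852144
R(B6) = exp(−0.000011 × 10000) = 0.895834
Series (B1 and B2): 0.869358 × 0.802519 = 0.697676
Parallel (B4 and B5): 1 − (1 − 0.878095)(1 − 0.852144) = 0.981976
Series ([0.981976] and B6): 0.981976 × 0.895834 = 0.879687
Parallel ([0.697676], B3, and [0.879687]): 1 − (1 − 0.697676)(1 − 0.940823)(1 − 0.879687) = 0.9978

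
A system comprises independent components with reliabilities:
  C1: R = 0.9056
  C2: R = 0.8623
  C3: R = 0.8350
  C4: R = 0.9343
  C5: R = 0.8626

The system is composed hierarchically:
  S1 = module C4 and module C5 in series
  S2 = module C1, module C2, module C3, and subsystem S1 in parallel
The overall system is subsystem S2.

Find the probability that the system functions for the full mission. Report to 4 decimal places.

0.9996

Series (C4 and C5): 0.934300 × 0.862600 = 0.805927
Parallel (C1, C2, C3, and [0.805927]): 1 − (1 − 0.905600)(1 − 0.862300)(1 − 0.835000)(1 − 0.805927) = 0.9996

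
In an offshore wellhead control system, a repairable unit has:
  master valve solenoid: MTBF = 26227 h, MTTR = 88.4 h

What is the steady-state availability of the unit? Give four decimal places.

A(master valve solenoid) = MTBF/(MTBF+MTTR) = 26227/(26227+88.4) = 0.9966

0.9966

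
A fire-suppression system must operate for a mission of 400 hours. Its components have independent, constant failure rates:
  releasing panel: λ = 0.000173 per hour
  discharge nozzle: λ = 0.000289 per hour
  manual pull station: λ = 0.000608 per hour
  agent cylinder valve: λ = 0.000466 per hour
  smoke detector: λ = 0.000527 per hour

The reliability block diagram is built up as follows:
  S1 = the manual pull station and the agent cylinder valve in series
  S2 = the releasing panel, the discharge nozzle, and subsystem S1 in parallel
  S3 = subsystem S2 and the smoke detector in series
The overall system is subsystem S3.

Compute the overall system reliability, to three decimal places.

R(releasing panel) = exp(−0.000173 × 400) = 0.93314
R(discharge nozzle) = exp(−0.000289 × 400) = 0.89083
R(manual pull station) = exp(−0.000608 × 400) = 0.78411
R(agent cylinder valve) = exp(−0.000466 × 400) = 0.82994
R(smoke detector) = exp(−0.000527 × 400) = 0.80994
Series (manual pull station and agent cylinder valve): 0.78411 × 0.82994 = 0.65076
Parallel (releasing panel, discharge nozzle, and [0.65076]): 1 − (1 − 0.93314)(1 − 0.89083)(1 − 0.65076) = 0.99745
Series ([0.99745] and smoke detector): 0.99745 × 0.80994 = 0.808

0.808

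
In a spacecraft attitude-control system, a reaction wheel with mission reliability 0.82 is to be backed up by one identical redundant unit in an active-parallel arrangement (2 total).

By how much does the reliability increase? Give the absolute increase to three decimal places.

0.148

R_before = 0.82
R_after = 1 − (1 − 0.82)^2 = 0.968
ΔR = 0.968 − 0.82 = 0.148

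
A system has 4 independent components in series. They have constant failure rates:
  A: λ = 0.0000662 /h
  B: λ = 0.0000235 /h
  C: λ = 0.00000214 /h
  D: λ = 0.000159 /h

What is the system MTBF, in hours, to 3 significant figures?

Series of exponential components: λ_sys = Σ λ_i
λ_sys = 0.0000662 + 0.0000235 + 0.00000214 + 0.000159 = 2.5084e-04 /h
MTBF = 1 / λ_sys = 3990 h

3990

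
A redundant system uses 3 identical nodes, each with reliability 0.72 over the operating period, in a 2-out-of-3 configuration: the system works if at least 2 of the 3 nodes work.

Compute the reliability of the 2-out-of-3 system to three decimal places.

0.809

R = Σ_{i=2}^{3} C(3,i) p^i (1−p)^{3−i} with p = 0.72
C(3,2)·0.72^2·0.28^1 = 0.43546
C(3,3)·0.72^3·0.28^0 = 0.37325
Sum = 0.809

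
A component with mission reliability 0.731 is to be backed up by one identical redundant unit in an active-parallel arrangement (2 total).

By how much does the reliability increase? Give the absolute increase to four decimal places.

0.1966

R_before = 0.731
R_after = 1 − (1 − 0.731)^2 = 0.9276
ΔR = 0.9276 − 0.731 = 0.1966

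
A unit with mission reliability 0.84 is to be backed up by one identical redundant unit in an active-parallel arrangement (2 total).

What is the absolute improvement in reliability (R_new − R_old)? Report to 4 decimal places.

R_before = 0.84
R_after = 1 − (1 − 0.84)^2 = 0.9744
ΔR = 0.9744 − 0.84 = 0.1344

0.1344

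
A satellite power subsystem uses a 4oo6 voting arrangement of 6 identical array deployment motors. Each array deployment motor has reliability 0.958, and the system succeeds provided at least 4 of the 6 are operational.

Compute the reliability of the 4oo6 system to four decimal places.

0.9987

R = Σ_{i=4}^{6} C(6,i) p^i (1−p)^{6−i} with p = 0.958
C(6,4)·0.958^4·0.042^2 = 0.022287
C(6,5)·0.958^5·0.042^1 = 0.203342
C(6,6)·0.958^6·0.042^0 = 0.773024
Sum = 0.9987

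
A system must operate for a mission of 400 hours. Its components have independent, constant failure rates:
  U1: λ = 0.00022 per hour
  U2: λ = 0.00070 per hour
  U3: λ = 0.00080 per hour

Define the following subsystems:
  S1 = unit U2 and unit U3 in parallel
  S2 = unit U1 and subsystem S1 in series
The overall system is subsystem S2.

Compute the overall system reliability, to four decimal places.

0.8545

R(U1) = exp(−0.00022 × 400) = 0.915761
R(U2) = exp(−0.00070 × 400) = 0.755784
R(U3) = exp(−0.00080 × 400) = 0.726149
Parallel (U2 and U3): 1 − (1 − 0.755784)(1 − 0.726149) = 0.933121
Series (U1 and [0.933121]): 0.915761 × 0.933121 = 0.8545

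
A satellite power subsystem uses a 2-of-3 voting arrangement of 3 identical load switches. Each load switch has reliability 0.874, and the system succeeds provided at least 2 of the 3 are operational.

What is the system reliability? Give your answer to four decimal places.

R = Σ_{i=2}^{3} C(3,i) p^i (1−p)^{3−i} with p = 0.874
C(3,2)·0.874^2·0.126^1 = 0.288745
C(3,3)·0.874^3·0.126^0 = 0.667628
Sum = 0.9564

0.9564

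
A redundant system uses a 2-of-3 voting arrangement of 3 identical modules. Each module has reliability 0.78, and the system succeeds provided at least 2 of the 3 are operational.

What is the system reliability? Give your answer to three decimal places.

R = Σ_{i=2}^{3} C(3,i) p^i (1−p)^{3−i} with p = 0.78
C(3,2)·0.78^2·0.22^1 = 0.40154
C(3,3)·0.78^3·0.22^0 = 0.47455
Sum = 0.876

0.876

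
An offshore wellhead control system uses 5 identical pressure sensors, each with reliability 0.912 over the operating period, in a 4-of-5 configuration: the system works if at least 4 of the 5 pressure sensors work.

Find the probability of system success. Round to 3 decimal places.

R = Σ_{i=4}^{5} C(5,i) p^i (1−p)^{5−i} with p = 0.912
C(5,4)·0.912^4·0.088^1 = 0.30439
C(5,5)·0.912^5·0.088^0 = 0.63092
Sum = 0.935

0.935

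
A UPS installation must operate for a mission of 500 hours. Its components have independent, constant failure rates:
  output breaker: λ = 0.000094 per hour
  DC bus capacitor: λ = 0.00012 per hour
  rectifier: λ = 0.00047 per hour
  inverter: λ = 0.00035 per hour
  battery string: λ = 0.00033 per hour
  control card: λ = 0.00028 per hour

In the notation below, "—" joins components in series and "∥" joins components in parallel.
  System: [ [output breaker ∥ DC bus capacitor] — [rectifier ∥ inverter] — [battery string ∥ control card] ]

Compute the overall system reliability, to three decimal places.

0.945

R(output breaker) = exp(−0.000094 × 500) = 0.95409
R(DC bus capacitor) = exp(−0.00012 × 500) = 0.94176
R(rectifier) = exp(−0.00047 × 500) = 0.79057
R(inverter) = exp(−0.00035 × 500) = 0.83946
R(battery string) = exp(−0.00033 × 500) = 0.84789
R(control card) = exp(−0.00028 × 500) = 0.86936
Parallel (output breaker and DC bus capacitor): 1 − (1 − 0.95409)(1 − 0.94176) = 0.99733
Parallel (rectifier and inverter): 1 − (1 − 0.79057)(1 − 0.83946) = 0.96638
Parallel (battery string and control card): 1 − (1 − 0.84789)(1 − 0.86936) = 0.98013
Series ([0.99733], [0.96638], and [0.98013]): 0.99733 × 0.96638 × 0.98013 = 0.945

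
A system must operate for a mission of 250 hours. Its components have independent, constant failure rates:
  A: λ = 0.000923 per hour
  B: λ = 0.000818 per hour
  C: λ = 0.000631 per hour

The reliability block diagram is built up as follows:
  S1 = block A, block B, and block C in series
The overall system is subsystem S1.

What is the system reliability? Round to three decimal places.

0.553

R(A) = exp(−0.000923 × 250) = 0.79394
R(B) = exp(−0.000818 × 250) = 0.81505
R(C) = exp(−0.000631 × 250) = 0.85406
Series (A, B, and C): 0.79394 × 0.81505 × 0.85406 = 0.553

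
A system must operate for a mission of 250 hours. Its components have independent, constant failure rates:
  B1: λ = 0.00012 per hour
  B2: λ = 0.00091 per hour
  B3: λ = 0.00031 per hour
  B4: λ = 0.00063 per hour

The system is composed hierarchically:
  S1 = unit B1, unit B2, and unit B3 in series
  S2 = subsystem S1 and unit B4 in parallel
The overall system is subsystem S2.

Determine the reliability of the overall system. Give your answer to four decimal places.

0.9585

R(B1) = exp(−0.00012 × 250) = 0.970446
R(B2) = exp(−0.00091 × 250) = 0.796522
R(B3) = exp(−0.00031 × 250) = 0.925427
R(B4) = exp(−0.00063 × 250) = 0.854277
Series (B1, B2, and B3): 0.970446 × 0.796522 × 0.925427 = 0.715338
Parallel ([0.715338] and B4): 1 − (1 − 0.715338)(1 − 0.854277) = 0.9585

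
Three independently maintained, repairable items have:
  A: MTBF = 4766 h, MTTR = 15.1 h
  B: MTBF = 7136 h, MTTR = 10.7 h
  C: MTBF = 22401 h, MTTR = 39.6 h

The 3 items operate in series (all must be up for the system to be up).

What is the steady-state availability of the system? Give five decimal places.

A(A) = MTBF/(MTBF+MTTR) = 4766/(4766+15.1) = 0.996842
A(B) = MTBF/(MTBF+MTTR) = 7136/(7136+10.7) = 0.998503
A(C) = MTBF/(MTBF+MTTR) = 22401/(22401+39.6) = 0.998235
Series availability: 0.996842 × 0.998503 × 0.998235 = 0.99359

0.99359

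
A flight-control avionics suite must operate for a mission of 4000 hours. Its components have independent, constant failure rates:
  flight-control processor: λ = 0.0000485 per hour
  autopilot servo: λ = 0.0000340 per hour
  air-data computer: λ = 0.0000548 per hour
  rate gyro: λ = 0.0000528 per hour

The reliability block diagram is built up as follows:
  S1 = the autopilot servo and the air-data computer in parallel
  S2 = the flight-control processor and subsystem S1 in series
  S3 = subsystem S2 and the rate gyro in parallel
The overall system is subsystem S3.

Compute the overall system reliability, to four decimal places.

0.9625

R(flight-control processor) = exp(−0.0000485 × 4000) = 0.823658
R(autopilot servo) = exp(−0.0000340 × 4000) = 0.872843
R(air-data computer) = exp(−0.0000548 × 4000) = 0.803161
R(rate gyro) = exp(−0.0000528 × 4000) = 0.809612
Parallel (autopilot servo and air-data computer): 1 − (1 − 0.872843)(1 − 0.803161) = 0.974971
Series (flight-control processor and [0.974971]): 0.823658 × 0.974971 = 0.803043
Parallel ([0.803043] and rate gyro): 1 − (1 − 0.803043)(1 − 0.809612) = 0.9625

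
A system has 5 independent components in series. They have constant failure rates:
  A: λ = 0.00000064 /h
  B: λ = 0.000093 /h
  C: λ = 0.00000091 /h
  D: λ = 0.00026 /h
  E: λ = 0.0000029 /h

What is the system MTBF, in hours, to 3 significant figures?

2800

Series of exponential components: λ_sys = Σ λ_i
λ_sys = 0.00000064 + 0.000093 + 0.00000091 + 0.00026 + 0.0000029 = 3.5745e-04 /h
MTBF = 1 / λ_sys = 2800 h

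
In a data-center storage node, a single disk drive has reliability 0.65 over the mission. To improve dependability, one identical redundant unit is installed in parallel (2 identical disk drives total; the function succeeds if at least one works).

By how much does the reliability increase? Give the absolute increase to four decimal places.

R_before = 0.65
R_after = 1 − (1 − 0.65)^2 = 0.8775
ΔR = 0.8775 − 0.65 = 0.2275

0.2275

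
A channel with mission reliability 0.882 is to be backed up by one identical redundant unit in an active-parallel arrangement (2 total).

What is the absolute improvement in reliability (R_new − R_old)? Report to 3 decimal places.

R_before = 0.882
R_after = 1 − (1 − 0.882)^2 = 0.986
ΔR = 0.986 − 0.882 = 0.104

0.104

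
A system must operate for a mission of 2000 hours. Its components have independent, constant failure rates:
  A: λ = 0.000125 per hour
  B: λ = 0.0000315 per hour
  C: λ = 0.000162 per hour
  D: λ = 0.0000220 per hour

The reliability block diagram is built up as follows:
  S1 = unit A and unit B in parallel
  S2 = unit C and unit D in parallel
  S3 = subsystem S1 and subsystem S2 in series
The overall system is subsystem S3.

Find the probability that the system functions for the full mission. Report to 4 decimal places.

R(A) = exp(−0.000125 × 2000) = 0.778801
R(B) = exp(−0.0000315 × 2000) = 0.938943
R(C) = exp(−0.000162 × 2000) = 0.723250
R(D) = exp(−0.0000220 × 2000) = 0.956954
Parallel (A and B): 1 − (1 − 0.778801)(1 − 0.938943) = 0.986494
Parallel (C and D): 1 − (1 − 0.723250)(1 − 0.956954) = 0.988087
Series ([0.986494] and [0.988087]): 0.986494 × 0.988087 = 0.9747

0.9747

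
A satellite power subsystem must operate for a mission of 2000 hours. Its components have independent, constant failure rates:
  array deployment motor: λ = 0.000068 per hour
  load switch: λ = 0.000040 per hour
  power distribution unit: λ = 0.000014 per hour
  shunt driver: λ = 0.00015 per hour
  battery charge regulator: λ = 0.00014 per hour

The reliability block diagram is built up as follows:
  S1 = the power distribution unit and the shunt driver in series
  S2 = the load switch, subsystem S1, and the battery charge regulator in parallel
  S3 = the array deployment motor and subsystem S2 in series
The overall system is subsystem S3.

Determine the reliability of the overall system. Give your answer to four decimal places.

R(array deployment motor) = exp(−0.000068 × 2000) = 0.872843
R(load switch) = exp(−0.000040 × 2000) = 0.923116
R(power distribution unit) = exp(−0.000014 × 2000) = 0.972388
R(shunt driver) = exp(−0.00015 × 2000) = 0.740818
R(battery charge regulator) = exp(−0.00014 × 2000) = 0.755784
Series (power distribution unit and shunt driver): 0.972388 × 0.740818 = 0.720363
Parallel (load switch, [0.720363], and battery charge regulator): 1 − (1 − 0.923116)(1 − 0.720363)(1 − 0.755784) = 0.994749
Series (array deployment motor and [0.994749]): 0.872843 × 0.994749 = 0.8683

0.8683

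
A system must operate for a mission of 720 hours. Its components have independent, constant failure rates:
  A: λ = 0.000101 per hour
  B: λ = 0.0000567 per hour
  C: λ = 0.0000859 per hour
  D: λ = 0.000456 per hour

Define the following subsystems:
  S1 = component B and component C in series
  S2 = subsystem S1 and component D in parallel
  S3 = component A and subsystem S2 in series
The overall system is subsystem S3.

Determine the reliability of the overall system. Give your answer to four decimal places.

R(A) = exp(−0.000101 × 720) = 0.929861
R(B) = exp(−0.0000567 × 720) = 0.959998
R(C) = exp(−0.0000859 × 720) = 0.940026
R(D) = exp(−0.000456 × 720) = 0.720133
Series (B and C): 0.959998 × 0.940026 = 0.902423
Parallel ([0.902423] and D): 1 − (1 − 0.902423)(1 − 0.720133) = 0.972691
Series (A and [0.972691]): 0.929861 × 0.972691 = 0.9045

0.9045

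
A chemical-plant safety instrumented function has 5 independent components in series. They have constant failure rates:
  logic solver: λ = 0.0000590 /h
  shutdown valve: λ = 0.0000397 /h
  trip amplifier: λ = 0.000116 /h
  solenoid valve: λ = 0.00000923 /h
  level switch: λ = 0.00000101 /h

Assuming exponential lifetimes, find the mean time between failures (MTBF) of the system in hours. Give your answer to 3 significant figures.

Series of exponential components: λ_sys = Σ λ_i
λ_sys = 0.0000590 + 0.0000397 + 0.000116 + 0.00000923 + 0.00000101 = 2.2494e-04 /h
MTBF = 1 / λ_sys = 4450 h

4450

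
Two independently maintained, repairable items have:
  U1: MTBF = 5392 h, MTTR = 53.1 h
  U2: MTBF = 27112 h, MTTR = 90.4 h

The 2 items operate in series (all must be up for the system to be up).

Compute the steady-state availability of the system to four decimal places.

0.9870

A(U1) = MTBF/(MTBF+MTTR) = 5392/(5392+53.1) = 0.990248
A(U2) = MTBF/(MTBF+MTTR) = 27112/(27112+90.4) = 0.996677
Series availability: 0.990248 × 0.996677 = 0.9870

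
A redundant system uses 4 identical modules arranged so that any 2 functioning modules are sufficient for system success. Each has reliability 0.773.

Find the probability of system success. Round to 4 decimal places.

0.9612

R = Σ_{i=2}^{4} C(4,i) p^i (1−p)^{4−i} with p = 0.773
C(4,2)·0.773^2·0.227^2 = 0.184740
C(4,3)·0.773^3·0.227^1 = 0.419396
C(4,4)·0.773^4·0.227^0 = 0.357041
Sum = 0.9612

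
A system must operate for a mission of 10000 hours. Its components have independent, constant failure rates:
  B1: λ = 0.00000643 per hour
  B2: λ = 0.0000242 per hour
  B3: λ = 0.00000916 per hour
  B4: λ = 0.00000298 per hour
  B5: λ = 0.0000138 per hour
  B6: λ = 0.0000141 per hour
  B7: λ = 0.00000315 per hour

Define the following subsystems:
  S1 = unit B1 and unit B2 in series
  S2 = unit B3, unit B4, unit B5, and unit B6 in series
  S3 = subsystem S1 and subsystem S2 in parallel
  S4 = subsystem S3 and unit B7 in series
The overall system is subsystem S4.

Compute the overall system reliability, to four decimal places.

R(B1) = exp(−0.00000643 × 10000) = 0.937724
R(B2) = exp(−0.0000242 × 10000) = 0.785056
R(B3) = exp(−0.00000916 × 10000) = 0.912470
R(B4) = exp(−0.00000298 × 10000) = 0.970640
R(B5) = exp(−0.0000138 × 10000) = 0.871099
R(B6) = exp(−0.0000141 × 10000) = 0.868489
R(B7) = exp(−0.00000315 × 10000) = 0.968991
Series (B1 and B2): 0.937724 × 0.785056 = 0.736166
Series (B3, B4, B5, and B6): 0.912470 × 0.970640 × 0.871099 × 0.868489 = 0.670052
Parallel ([0.736166] and [0.670052]): 1 − (1 − 0.736166)(1 − 0.670052) = 0.912948
Series ([0.912948] and B7): 0.912948 × 0.968991 = 0.8846

0.8846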